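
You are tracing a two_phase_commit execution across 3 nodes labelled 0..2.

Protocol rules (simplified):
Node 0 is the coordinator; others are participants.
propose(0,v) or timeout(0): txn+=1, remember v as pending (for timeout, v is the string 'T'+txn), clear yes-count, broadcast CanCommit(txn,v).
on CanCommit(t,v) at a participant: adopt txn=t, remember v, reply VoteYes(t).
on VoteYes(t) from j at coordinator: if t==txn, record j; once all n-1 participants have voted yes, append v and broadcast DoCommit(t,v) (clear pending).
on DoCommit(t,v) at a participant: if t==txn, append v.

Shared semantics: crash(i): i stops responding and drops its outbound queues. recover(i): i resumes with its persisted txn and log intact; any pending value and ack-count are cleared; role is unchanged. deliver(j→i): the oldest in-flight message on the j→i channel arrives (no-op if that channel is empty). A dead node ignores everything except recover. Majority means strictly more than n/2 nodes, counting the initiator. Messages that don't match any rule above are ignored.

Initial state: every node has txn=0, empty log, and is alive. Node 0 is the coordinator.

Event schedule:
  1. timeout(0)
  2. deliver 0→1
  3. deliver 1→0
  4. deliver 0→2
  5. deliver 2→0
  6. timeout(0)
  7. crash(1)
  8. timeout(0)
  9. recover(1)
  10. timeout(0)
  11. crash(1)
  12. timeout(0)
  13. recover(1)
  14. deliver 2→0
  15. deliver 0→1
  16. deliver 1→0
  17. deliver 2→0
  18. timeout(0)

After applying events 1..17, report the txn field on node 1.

1

1. timeout(0):  <0:coor t1 ->
2. deliver 0→1:  <1:part t1 ->
3. deliver 1→0:  nop
4. deliver 0→2:  <2:part t1 ->
5. deliver 2→0:  <0:coor t1 T1>
6. timeout(0):  <0:coor t2 T1>
7. crash(1):  <1:✗part t1 ->
8. timeout(0):  <0:coor t3 T1>
9. recover(1):  <1:part t1 ->
10. timeout(0):  <0:coor t4 T1>
11. crash(1):  <1:✗part t1 ->
12. timeout(0):  <0:coor t5 T1>
13. recover(1):  <1:part t1 ->
14. deliver 2→0:  nop
15. deliver 0→1:  <1:part t1 T1>
16. deliver 1→0:  nop
17. deliver 2→0:  nop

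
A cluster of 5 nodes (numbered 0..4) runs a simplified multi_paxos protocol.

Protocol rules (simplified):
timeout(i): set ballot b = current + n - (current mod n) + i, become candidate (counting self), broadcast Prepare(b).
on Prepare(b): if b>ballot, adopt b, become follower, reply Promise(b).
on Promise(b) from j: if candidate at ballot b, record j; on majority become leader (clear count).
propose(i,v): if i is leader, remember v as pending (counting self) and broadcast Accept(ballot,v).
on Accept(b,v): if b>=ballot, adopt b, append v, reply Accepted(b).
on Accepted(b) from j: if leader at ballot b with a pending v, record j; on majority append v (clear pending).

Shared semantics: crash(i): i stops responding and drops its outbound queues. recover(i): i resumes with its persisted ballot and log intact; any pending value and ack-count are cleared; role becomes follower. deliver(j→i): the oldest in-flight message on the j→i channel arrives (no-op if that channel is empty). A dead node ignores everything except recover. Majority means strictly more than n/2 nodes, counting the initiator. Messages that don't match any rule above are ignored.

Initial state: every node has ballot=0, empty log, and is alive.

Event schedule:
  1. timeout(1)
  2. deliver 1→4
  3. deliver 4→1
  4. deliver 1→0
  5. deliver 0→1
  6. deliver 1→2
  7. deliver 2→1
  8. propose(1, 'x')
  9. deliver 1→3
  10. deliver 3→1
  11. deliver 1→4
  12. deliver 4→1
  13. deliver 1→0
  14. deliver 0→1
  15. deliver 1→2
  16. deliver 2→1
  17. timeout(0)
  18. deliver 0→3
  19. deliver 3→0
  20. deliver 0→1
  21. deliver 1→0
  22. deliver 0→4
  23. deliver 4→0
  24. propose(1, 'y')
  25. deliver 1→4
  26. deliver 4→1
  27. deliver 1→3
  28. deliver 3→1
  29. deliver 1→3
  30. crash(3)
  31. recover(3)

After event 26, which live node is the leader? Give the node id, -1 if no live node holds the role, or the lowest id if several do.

0

after 1 — timeout(1): n1:cand/b6/[-]
after 2 — deliver 1→4: n4:foll/b6/[-]
after 3 — deliver 4→1: ·
after 4 — deliver 1→0: n0:foll/b6/[-]
after 5 — deliver 0→1: n1:lead/b6/[-]
after 6 — deliver 1→2: n2:foll/b6/[-]
after 7 — deliver 2→1: ·
after 8 — propose(1,'x'): ·
after 9 — deliver 1→3: n3:foll/b6/[-]
after 10 — deliver 3→1: ·
after 11 — deliver 1→4: n4:foll/b6/[x]
after 12 — deliver 4→1: ·
after 13 — deliver 1→0: n0:foll/b6/[x]
after 14 — deliver 0→1: n1:lead/b6/[x]
after 15 — deliver 1→2: n2:foll/b6/[x]
after 16 — deliver 2→1: ·
after 17 — timeout(0): n0:cand/b10/[x]
after 18 — deliver 0→3: n3:foll/b10/[-]
after 19 — deliver 3→0: ·
after 20 — deliver 0→1: n1:foll/b10/[x]
after 21 — deliver 1→0: n0:lead/b10/[x]
after 22 — deliver 0→4: n4:foll/b10/[x]
after 23 — deliver 4→0: ·
after 24 — propose(1,'y'): ·
after 25 — deliver 1→4: ·
after 26 — deliver 4→1: ·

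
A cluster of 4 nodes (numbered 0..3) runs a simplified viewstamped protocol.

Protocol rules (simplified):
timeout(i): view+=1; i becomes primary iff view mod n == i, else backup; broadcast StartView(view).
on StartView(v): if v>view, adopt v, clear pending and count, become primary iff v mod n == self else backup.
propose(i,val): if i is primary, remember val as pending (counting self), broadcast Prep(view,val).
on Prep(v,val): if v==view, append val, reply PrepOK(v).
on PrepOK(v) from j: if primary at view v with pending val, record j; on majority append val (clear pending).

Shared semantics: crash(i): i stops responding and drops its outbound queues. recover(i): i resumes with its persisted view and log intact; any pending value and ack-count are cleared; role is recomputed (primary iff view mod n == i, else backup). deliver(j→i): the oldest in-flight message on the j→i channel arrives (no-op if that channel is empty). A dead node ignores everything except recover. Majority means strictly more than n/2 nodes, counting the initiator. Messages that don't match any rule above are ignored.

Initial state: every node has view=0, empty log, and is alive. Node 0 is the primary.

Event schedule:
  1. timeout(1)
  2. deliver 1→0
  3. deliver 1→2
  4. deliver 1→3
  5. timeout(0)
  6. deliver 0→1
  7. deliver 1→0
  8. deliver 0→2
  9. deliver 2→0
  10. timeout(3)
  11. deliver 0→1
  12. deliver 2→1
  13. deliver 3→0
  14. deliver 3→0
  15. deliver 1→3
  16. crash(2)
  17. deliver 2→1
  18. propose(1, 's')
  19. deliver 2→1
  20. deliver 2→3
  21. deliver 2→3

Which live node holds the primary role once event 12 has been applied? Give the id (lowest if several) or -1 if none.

after 1 — timeout(1): n1:prim/v1/[-]
after 2 — deliver 1→0: n0:back/v1/[-]
after 3 — deliver 1→2: n2:back/v1/[-]
after 4 — deliver 1→3: n3:back/v1/[-]
after 5 — timeout(0): n0:back/v2/[-]
after 6 — deliver 0→1: n1:back/v2/[-]
after 7 — deliver 1→0: ·
after 8 — deliver 0→2: n2:prim/v2/[-]
after 9 — deliver 2→0: ·
after 10 — timeout(3): n3:back/v2/[-]
after 11 — deliver 0→1: ·
after 12 — deliver 2→1: ·

2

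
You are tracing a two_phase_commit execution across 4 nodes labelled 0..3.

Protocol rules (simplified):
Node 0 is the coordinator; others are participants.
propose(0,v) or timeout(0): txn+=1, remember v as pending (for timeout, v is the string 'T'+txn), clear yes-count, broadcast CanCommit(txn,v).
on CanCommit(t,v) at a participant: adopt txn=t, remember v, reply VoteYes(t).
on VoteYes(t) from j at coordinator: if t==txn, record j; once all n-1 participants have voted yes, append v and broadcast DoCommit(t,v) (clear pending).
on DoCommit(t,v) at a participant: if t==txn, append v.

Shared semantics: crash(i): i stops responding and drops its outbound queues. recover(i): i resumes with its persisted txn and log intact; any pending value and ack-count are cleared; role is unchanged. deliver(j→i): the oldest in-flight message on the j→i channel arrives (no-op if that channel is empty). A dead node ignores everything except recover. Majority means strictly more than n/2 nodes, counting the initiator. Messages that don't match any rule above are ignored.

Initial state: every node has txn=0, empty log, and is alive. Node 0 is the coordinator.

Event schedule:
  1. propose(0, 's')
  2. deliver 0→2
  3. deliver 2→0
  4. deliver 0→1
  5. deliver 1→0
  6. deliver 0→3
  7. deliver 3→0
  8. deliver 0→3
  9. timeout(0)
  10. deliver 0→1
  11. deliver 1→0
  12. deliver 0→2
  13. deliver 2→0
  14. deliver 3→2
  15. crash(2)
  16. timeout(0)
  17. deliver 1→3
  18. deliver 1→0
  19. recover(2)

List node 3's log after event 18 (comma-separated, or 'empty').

s

1. propose(0,'s'):  <0:coor t1 ->
2. deliver 0→2:  <2:part t1 ->
3. deliver 2→0:  nop
4. deliver 0→1:  <1:part t1 ->
5. deliver 1→0:  nop
6. deliver 0→3:  <3:part t1 ->
7. deliver 3→0:  <0:coor t1 s>
8. deliver 0→3:  <3:part t1 s>
9. timeout(0):  <0:coor t2 s>
10. deliver 0→1:  <1:part t1 s>
11. deliver 1→0:  nop
12. deliver 0→2:  <2:part t1 s>
13. deliver 2→0:  nop
14. deliver 3→2:  nop
15. crash(2):  <2:✗part t1 s>
16. timeout(0):  <0:coor t3 s>
17. deliver 1→3:  nop
18. deliver 1→0:  nop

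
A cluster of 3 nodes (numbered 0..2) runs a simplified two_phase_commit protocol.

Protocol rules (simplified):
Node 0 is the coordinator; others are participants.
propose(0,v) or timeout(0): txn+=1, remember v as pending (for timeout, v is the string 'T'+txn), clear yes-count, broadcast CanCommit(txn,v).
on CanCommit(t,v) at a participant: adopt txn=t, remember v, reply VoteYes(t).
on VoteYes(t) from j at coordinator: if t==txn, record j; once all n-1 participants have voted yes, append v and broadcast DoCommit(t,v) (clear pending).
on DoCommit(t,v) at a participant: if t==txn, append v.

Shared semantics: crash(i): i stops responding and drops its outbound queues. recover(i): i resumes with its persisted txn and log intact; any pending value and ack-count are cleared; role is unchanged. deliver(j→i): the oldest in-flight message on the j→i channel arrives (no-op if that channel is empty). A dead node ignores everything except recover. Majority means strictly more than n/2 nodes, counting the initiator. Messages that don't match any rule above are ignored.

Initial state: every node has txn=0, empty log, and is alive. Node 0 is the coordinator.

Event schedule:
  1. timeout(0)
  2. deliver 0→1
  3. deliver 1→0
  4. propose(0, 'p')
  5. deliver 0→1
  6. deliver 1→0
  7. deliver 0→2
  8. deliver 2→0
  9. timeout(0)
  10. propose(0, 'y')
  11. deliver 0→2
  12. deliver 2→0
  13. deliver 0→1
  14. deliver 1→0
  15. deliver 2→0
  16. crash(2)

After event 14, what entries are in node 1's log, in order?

empty

1. timeout(0):  <0:coor t1 ->
2. deliver 0→1:  <1:part t1 ->
3. deliver 1→0:  nop
4. propose(0,'p'):  <0:coor t2 ->
5. deliver 0→1:  <1:part t2 ->
6. deliver 1→0:  nop
7. deliver 0→2:  <2:part t1 ->
8. deliver 2→0:  nop
9. timeout(0):  <0:coor t3 ->
10. propose(0,'y'):  <0:coor t4 ->
11. deliver 0→2:  <2:part t2 ->
12. deliver 2→0:  nop
13. deliver 0→1:  <1:part t3 ->
14. deliver 1→0:  nop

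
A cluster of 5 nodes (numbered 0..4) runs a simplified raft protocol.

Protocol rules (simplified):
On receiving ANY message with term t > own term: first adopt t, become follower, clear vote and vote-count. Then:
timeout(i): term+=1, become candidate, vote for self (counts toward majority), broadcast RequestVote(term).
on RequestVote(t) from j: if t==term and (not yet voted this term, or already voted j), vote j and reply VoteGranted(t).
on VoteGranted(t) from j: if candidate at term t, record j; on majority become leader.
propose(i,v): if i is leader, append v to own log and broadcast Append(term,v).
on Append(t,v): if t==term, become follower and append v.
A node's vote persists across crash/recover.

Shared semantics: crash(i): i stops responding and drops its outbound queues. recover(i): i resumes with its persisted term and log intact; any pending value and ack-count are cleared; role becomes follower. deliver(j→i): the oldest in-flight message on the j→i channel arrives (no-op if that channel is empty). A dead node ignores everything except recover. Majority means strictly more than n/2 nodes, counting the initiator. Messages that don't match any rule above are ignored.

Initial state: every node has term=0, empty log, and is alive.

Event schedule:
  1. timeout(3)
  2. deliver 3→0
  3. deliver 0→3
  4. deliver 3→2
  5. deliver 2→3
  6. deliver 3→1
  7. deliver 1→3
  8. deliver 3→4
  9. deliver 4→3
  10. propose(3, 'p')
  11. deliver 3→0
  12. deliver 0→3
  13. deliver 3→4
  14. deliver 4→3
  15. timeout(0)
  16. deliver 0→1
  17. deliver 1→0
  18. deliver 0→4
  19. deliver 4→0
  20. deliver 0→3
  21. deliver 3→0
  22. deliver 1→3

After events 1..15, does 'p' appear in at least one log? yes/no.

yes

step 1 timeout(3): 3={cand,t=1,log=-}
step 2 deliver 3→0: 0={foll,t=1,log=-}
step 3 deliver 0→3: —
step 4 deliver 3→2: 2={foll,t=1,log=-}
step 5 deliver 2→3: 3={lead,t=1,log=-}
step 6 deliver 3→1: 1={foll,t=1,log=-}
step 7 deliver 1→3: —
step 8 deliver 3→4: 4={foll,t=1,log=-}
step 9 deliver 4→3: —
step 10 propose(3,'p'): 3={lead,t=1,log=p}
step 11 deliver 3→0: 0={foll,t=1,log=p}
step 12 deliver 0→3: —
step 13 deliver 3→4: 4={foll,t=1,log=p}
step 14 deliver 4→3: —
step 15 timeout(0): 0={cand,t=2,log=p}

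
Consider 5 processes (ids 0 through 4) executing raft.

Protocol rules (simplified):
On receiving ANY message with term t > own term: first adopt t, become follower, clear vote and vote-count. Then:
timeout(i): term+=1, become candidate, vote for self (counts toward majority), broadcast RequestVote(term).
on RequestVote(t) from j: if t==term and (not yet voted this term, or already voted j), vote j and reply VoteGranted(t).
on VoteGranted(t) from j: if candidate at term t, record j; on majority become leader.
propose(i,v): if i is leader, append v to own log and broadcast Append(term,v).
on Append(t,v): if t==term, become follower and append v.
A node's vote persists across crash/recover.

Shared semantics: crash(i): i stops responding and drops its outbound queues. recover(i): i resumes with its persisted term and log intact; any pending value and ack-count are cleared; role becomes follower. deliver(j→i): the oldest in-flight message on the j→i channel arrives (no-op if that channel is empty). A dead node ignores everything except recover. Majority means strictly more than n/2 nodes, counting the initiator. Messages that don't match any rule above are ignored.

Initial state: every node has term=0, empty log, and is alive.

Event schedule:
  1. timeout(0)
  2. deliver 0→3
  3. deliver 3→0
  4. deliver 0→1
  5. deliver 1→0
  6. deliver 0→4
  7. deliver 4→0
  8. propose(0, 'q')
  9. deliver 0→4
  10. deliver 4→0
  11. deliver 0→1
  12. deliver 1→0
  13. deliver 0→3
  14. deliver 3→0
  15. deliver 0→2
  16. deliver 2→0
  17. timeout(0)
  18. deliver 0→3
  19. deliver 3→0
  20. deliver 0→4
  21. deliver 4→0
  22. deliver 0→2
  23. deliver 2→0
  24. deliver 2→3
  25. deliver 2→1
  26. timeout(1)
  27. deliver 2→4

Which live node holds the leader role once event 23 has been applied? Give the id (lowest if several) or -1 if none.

0

[1] timeout(0) → N0(cand t1 [-])
[2] deliver 0→3 → N3(foll t1 [-])
[3] deliver 3→0 → ∅
[4] deliver 0→1 → N1(foll t1 [-])
[5] deliver 1→0 → N0(lead t1 [-])
[6] deliver 0→4 → N4(foll t1 [-])
[7] deliver 4→0 → ∅
[8] propose(0,'q') → N0(lead t1 [q])
[9] deliver 0→4 → N4(foll t1 [q])
[10] deliver 4→0 → ∅
[11] deliver 0→1 → N1(foll t1 [q])
[12] deliver 1→0 → ∅
[13] deliver 0→3 → N3(foll t1 [q])
[14] deliver 3→0 → ∅
[15] deliver 0→2 → N2(foll t1 [-])
[16] deliver 2→0 → ∅
[17] timeout(0) → N0(cand t2 [q])
[18] deliver 0→3 → N3(foll t2 [q])
[19] deliver 3→0 → ∅
[20] deliver 0→4 → N4(foll t2 [q])
[21] deliver 4→0 → N0(lead t2 [q])
[22] deliver 0→2 → N2(foll t1 [q])
[23] deliver 2→0 → ∅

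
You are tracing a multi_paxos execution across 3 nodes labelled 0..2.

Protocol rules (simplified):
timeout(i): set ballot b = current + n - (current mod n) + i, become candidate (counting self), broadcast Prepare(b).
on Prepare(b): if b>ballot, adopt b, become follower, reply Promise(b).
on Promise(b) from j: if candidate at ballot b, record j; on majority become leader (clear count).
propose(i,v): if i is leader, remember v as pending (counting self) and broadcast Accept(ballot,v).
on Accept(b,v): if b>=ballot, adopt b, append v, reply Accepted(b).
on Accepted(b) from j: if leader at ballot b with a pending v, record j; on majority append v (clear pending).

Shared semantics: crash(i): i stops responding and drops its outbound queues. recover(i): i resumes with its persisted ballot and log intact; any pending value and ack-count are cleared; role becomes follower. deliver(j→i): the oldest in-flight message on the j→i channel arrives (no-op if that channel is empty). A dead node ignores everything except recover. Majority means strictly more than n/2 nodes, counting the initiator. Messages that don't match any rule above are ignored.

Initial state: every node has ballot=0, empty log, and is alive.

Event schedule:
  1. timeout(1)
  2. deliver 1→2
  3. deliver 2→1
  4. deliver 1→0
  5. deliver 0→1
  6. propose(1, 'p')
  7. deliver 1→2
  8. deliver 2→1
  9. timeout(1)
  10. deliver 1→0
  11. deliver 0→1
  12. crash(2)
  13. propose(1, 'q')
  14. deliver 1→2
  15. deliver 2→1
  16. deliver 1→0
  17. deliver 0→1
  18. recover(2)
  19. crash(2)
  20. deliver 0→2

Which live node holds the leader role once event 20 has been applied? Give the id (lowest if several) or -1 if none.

1. timeout(1):  <1:cand b4 ->
2. deliver 1→2:  <2:foll b4 ->
3. deliver 2→1:  <1:lead b4 ->
4. deliver 1→0:  <0:foll b4 ->
5. deliver 0→1:  nop
6. propose(1,'p'):  nop
7. deliver 1→2:  <2:foll b4 p>
8. deliver 2→1:  <1:lead b4 p>
9. timeout(1):  <1:cand b7 p>
10. deliver 1→0:  <0:foll b4 p>
11. deliver 0→1:  nop
12. crash(2):  <2:✗foll b4 p>
13. propose(1,'q'):  nop
14. deliver 1→2:  nop
15. deliver 2→1:  nop
16. deliver 1→0:  <0:foll b7 p>
17. deliver 0→1:  <1:lead b7 p>
18. recover(2):  <2:foll b4 p>
19. crash(2):  <2:✗foll b4 p>
20. deliver 0→2:  nop

1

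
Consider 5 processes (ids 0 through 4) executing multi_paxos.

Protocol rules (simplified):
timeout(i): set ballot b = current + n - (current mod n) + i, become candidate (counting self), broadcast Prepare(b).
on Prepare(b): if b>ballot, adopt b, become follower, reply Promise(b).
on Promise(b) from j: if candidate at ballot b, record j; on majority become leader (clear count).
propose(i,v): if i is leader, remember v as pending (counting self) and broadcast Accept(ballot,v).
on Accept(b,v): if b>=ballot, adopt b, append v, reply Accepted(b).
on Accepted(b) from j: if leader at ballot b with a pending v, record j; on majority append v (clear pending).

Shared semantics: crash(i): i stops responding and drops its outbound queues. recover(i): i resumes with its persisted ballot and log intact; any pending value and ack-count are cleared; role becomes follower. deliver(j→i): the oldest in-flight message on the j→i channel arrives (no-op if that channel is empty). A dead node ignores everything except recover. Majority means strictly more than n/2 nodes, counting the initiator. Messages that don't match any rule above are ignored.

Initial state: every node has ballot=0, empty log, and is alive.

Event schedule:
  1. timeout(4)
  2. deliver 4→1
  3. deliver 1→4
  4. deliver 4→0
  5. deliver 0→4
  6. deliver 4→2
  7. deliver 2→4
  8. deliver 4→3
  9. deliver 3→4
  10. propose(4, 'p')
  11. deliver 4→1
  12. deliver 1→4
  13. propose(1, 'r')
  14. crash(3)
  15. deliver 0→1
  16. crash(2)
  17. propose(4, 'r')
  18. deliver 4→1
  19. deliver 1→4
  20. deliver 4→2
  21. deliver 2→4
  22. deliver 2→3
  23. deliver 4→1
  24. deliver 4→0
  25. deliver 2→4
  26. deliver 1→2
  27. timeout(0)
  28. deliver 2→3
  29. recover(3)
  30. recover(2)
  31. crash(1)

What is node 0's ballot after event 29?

1. timeout(4):  <4:cand b9 ->
2. deliver 4→1:  <1:foll b9 ->
3. deliver 1→4:  nop
4. deliver 4→0:  <0:foll b9 ->
5. deliver 0→4:  <4:lead b9 ->
6. deliver 4→2:  <2:foll b9 ->
7. deliver 2→4:  nop
8. deliver 4→3:  <3:foll b9 ->
9. deliver 3→4:  nop
10. propose(4,'p'):  nop
11. deliver 4→1:  <1:foll b9 p>
12. deliver 1→4:  nop
13. propose(1,'r'):  nop
14. crash(3):  <3:✗foll b9 ->
15. deliver 0→1:  nop
16. crash(2):  <2:✗foll b9 ->
17. propose(4,'r'):  nop
18. deliver 4→1:  <1:foll b9 p,r>
19. deliver 1→4:  nop
20. deliver 4→2:  nop
21. deliver 2→4:  nop
22. deliver 2→3:  nop
23. deliver 4→1:  nop
24. deliver 4→0:  <0:foll b9 p>
25. deliver 2→4:  nop
26. deliver 1→2:  nop
27. timeout(0):  <0:cand b10 p>
28. deliver 2→3:  nop
29. recover(3):  <3:foll b9 ->

10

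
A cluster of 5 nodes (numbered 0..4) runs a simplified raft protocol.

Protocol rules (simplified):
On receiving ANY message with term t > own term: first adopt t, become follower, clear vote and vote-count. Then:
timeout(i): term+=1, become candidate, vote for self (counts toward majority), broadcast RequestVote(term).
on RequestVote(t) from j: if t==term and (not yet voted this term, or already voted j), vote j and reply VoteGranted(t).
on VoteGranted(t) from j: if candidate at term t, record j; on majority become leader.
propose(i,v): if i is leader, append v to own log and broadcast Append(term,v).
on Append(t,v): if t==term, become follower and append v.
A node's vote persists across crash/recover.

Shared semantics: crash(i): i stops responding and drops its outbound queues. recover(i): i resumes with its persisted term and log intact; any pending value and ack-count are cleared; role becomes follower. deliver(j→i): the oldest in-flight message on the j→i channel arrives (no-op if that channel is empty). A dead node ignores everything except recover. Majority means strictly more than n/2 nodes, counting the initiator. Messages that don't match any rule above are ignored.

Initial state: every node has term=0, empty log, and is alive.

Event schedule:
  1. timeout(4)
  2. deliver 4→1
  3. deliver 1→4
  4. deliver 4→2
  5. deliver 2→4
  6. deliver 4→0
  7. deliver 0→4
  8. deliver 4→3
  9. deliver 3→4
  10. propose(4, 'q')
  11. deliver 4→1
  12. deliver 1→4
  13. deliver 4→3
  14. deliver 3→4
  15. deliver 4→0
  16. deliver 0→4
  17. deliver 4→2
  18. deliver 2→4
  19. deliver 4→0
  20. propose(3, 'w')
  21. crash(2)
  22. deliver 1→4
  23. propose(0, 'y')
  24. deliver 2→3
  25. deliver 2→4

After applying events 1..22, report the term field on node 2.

1

1. timeout(4):  <4:cand t1 ->
2. deliver 4→1:  <1:foll t1 ->
3. deliver 1→4:  nop
4. deliver 4→2:  <2:foll t1 ->
5. deliver 2→4:  <4:lead t1 ->
6. deliver 4→0:  <0:foll t1 ->
7. deliver 0→4:  nop
8. deliver 4→3:  <3:foll t1 ->
9. deliver 3→4:  nop
10. propose(4,'q'):  <4:lead t1 q>
11. deliver 4→1:  <1:foll t1 q>
12. deliver 1→4:  nop
13. deliver 4→3:  <3:foll t1 q>
14. deliver 3→4:  nop
15. deliver 4→0:  <0:foll t1 q>
16. deliver 0→4:  nop
17. deliver 4→2:  <2:foll t1 q>
18. deliver 2→4:  nop
19. deliver 4→0:  nop
20. propose(3,'w'):  nop
21. crash(2):  <2:✗foll t1 q>
22. deliver 1→4:  nop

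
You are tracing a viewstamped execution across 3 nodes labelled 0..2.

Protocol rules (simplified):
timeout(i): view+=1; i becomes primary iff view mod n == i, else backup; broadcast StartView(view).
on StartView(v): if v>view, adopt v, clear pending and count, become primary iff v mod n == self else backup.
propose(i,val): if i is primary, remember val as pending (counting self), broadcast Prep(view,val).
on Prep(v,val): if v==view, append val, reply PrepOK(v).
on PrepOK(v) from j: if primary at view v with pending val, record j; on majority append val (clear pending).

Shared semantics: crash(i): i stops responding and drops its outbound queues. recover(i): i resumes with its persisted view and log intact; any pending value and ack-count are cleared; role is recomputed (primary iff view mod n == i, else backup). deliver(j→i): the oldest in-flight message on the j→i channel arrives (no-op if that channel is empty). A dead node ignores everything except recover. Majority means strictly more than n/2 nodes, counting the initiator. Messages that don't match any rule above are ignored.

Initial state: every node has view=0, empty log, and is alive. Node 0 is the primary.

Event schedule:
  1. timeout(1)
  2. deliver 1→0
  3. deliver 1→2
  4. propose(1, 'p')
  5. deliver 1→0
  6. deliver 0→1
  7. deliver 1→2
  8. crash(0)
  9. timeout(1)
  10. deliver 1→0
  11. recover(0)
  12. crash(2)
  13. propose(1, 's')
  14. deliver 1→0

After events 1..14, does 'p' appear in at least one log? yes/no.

1. timeout(1):  <1:prim v1 ->
2. deliver 1→0:  <0:back v1 ->
3. deliver 1→2:  <2:back v1 ->
4. propose(1,'p'):  nop
5. deliver 1→0:  <0:back v1 p>
6. deliver 0→1:  <1:prim v1 p>
7. deliver 1→2:  <2:back v1 p>
8. crash(0):  <0:✗back v1 p>
9. timeout(1):  <1:back v2 p>
10. deliver 1→0:  nop
11. recover(0):  <0:back v1 p>
12. crash(2):  <2:✗back v1 p>
13. propose(1,'s'):  nop
14. deliver 1→0:  <0:back v2 p>

yes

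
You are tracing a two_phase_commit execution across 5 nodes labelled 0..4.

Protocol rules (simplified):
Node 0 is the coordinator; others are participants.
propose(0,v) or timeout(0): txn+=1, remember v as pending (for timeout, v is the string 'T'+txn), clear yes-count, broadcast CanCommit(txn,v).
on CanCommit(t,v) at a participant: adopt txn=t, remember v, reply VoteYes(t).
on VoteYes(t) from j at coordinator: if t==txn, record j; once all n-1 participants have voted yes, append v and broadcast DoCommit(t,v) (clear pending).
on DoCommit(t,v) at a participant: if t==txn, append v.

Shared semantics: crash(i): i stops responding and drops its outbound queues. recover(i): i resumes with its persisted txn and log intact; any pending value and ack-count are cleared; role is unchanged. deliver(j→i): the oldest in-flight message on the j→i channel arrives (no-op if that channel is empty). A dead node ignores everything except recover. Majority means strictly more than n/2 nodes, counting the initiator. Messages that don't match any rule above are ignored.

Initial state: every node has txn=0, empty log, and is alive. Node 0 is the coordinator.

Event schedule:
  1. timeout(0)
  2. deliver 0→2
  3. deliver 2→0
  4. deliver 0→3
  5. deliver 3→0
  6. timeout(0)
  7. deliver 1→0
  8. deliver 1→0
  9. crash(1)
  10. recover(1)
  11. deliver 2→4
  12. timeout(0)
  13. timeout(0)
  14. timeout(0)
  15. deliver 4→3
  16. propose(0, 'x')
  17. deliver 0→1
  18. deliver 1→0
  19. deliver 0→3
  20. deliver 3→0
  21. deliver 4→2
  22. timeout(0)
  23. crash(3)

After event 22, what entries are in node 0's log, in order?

empty

step 1 timeout(0): 0={coor,t=1,log=-}
step 2 deliver 0→2: 2={part,t=1,log=-}
step 3 deliver 2→0: —
step 4 deliver 0→3: 3={part,t=1,log=-}
step 5 deliver 3→0: —
step 6 timeout(0): 0={coor,t=2,log=-}
step 7 deliver 1→0: —
step 8 deliver 1→0: —
step 9 crash(1): 1={✗part,t=0,log=-}
step 10 recover(1): 1={part,t=0,log=-}
step 11 deliver 2→4: —
step 12 timeout(0): 0={coor,t=3,log=-}
step 13 timeout(0): 0={coor,t=4,log=-}
step 14 timeout(0): 0={coor,t=5,log=-}
step 15 deliver 4→3: —
step 16 propose(0,'x'): 0={coor,t=6,log=-}
step 17 deliver 0→1: 1={part,t=1,log=-}
step 18 deliver 1→0: —
step 19 deliver 0→3: 3={part,t=2,log=-}
step 20 deliver 3→0: —
step 21 deliver 4→2: —
step 22 timeout(0): 0={coor,t=7,log=-}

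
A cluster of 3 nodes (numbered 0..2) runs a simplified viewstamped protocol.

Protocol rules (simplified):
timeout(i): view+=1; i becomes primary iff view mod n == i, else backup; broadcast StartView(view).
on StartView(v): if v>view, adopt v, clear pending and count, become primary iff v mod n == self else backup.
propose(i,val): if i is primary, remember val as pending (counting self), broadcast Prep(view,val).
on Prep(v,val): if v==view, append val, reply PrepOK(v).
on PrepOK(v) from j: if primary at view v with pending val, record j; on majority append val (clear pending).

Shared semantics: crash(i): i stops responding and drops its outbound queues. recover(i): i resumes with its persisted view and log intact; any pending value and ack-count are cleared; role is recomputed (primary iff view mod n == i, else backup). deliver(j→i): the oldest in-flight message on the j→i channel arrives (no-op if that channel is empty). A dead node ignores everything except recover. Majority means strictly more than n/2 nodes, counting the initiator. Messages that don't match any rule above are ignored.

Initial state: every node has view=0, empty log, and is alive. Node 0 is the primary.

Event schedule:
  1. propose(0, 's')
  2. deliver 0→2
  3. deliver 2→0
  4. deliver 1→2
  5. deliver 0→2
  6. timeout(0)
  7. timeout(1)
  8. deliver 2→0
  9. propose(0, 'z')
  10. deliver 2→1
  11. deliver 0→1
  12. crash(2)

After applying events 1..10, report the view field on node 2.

1. propose(0,'s'):  nop
2. deliver 0→2:  <2:back v0 s>
3. deliver 2→0:  <0:prim v0 s>
4. deliver 1→2:  nop
5. deliver 0→2:  nop
6. timeout(0):  <0:back v1 s>
7. timeout(1):  <1:prim v1 ->
8. deliver 2→0:  nop
9. propose(0,'z'):  nop
10. deliver 2→1:  nop

0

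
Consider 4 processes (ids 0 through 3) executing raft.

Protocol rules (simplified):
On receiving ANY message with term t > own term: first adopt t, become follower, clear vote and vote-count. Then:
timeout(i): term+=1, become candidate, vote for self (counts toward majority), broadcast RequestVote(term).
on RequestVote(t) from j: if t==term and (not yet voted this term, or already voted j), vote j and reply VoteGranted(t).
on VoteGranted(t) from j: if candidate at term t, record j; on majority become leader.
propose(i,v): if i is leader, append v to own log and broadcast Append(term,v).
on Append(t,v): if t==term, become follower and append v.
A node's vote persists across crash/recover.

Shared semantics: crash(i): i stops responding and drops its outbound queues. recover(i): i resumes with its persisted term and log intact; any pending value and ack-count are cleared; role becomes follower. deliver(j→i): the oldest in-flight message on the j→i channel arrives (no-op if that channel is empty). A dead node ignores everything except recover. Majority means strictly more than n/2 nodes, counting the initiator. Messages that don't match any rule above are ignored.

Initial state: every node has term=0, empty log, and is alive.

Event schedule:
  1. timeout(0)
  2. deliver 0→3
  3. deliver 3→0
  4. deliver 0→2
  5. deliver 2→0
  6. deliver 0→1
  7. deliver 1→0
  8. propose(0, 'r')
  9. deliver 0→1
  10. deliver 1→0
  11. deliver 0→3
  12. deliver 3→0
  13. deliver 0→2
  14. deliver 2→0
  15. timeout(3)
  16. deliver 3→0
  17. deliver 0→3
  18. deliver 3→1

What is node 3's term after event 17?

2

step 1 timeout(0): 0={cand,t=1,log=-}
step 2 deliver 0→3: 3={foll,t=1,log=-}
step 3 deliver 3→0: —
step 4 deliver 0→2: 2={foll,t=1,log=-}
step 5 deliver 2→0: 0={lead,t=1,log=-}
step 6 deliver 0→1: 1={foll,t=1,log=-}
step 7 deliver 1→0: —
step 8 propose(0,'r'): 0={lead,t=1,log=r}
step 9 deliver 0→1: 1={foll,t=1,log=r}
step 10 deliver 1→0: —
step 11 deliver 0→3: 3={foll,t=1,log=r}
step 12 deliver 3→0: —
step 13 deliver 0→2: 2={foll,t=1,log=r}
step 14 deliver 2→0: —
step 15 timeout(3): 3={cand,t=2,log=r}
step 16 deliver 3→0: 0={foll,t=2,log=r}
step 17 deliver 0→3: —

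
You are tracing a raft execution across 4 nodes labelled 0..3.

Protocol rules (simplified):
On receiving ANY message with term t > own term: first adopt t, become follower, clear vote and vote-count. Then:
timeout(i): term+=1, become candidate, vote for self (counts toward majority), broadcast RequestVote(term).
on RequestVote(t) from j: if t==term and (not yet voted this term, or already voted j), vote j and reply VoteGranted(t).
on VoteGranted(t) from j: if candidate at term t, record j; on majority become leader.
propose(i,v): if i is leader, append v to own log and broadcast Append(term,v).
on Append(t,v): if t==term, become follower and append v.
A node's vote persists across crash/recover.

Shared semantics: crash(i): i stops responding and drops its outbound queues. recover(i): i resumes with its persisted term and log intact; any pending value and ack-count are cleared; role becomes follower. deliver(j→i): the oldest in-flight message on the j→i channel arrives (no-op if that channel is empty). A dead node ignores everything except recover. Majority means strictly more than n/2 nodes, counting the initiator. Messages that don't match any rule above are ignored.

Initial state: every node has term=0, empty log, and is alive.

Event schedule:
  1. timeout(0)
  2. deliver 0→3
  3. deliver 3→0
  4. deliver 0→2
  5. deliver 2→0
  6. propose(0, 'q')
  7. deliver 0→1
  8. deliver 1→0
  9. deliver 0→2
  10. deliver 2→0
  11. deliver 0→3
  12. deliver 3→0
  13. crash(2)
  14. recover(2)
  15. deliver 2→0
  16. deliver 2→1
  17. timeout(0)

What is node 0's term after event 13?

1

e1 timeout(0): 0[cand,t=1,-]
e2 deliver 0→3: 3[foll,t=1,-]
e3 deliver 3→0: ·
e4 deliver 0→2: 2[foll,t=1,-]
e5 deliver 2→0: 0[lead,t=1,-]
e6 propose(0,'q'): 0[lead,t=1,q]
e7 deliver 0→1: 1[foll,t=1,-]
e8 deliver 1→0: ·
e9 deliver 0→2: 2[foll,t=1,q]
e10 deliver 2→0: ·
e11 deliver 0→3: 3[foll,t=1,q]
e12 deliver 3→0: ·
e13 crash(2): 2[✗foll,t=1,q]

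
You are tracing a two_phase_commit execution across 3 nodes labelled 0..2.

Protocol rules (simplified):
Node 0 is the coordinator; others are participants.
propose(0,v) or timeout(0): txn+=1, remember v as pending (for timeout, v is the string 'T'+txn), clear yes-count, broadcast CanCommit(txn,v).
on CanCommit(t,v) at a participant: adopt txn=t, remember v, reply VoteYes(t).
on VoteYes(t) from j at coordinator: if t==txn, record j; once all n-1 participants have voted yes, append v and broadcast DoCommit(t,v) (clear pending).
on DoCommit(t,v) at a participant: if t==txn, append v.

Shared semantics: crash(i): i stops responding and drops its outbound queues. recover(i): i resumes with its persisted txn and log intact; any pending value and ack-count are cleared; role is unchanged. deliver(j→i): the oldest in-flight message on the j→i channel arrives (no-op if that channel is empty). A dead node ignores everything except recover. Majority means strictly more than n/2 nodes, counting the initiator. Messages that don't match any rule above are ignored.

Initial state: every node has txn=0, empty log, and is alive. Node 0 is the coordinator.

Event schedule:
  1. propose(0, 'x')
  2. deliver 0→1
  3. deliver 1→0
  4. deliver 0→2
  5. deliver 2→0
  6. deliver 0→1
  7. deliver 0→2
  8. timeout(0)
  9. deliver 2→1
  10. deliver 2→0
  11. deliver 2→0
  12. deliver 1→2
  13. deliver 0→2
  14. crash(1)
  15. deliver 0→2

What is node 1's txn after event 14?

1

e1 propose(0,'x'): 0[coor,t=1,-]
e2 deliver 0→1: 1[part,t=1,-]
e3 deliver 1→0: ·
e4 deliver 0→2: 2[part,t=1,-]
e5 deliver 2→0: 0[coor,t=1,x]
e6 deliver 0→1: 1[part,t=1,x]
e7 deliver 0→2: 2[part,t=1,x]
e8 timeout(0): 0[coor,t=2,x]
e9 deliver 2→1: ·
e10 deliver 2→0: ·
e11 deliver 2→0: ·
e12 deliver 1→2: ·
e13 deliver 0→2: 2[part,t=2,x]
e14 crash(1): 1[✗part,t=1,x]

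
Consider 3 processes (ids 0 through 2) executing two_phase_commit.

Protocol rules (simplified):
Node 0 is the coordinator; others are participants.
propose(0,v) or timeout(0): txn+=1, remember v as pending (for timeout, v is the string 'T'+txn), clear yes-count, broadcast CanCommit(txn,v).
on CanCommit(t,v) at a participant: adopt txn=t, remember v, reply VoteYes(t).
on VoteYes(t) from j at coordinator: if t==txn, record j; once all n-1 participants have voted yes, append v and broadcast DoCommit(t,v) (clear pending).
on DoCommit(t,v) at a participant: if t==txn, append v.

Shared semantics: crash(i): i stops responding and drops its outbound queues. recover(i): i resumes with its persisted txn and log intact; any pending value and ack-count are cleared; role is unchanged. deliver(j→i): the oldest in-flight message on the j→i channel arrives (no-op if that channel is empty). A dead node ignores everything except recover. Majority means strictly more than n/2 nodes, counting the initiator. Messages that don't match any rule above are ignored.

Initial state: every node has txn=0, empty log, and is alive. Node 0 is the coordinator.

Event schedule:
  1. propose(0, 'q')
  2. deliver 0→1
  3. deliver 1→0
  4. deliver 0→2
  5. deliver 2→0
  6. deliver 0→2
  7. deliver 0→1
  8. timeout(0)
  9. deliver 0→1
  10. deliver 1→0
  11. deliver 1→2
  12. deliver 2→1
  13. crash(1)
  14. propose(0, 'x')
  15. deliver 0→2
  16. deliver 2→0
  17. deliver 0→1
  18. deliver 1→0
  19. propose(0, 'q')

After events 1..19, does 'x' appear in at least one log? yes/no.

no

e1 propose(0,'q'): 0[coor,t=1,-]
e2 deliver 0→1: 1[part,t=1,-]
e3 deliver 1→0: ·
e4 deliver 0→2: 2[part,t=1,-]
e5 deliver 2→0: 0[coor,t=1,q]
e6 deliver 0→2: 2[part,t=1,q]
e7 deliver 0→1: 1[part,t=1,q]
e8 timeout(0): 0[coor,t=2,q]
e9 deliver 0→1: 1[part,t=2,q]
e10 deliver 1→0: ·
e11 deliver 1→2: ·
e12 deliver 2→1: ·
e13 crash(1): 1[✗part,t=2,q]
e14 propose(0,'x'): 0[coor,t=3,q]
e15 deliver 0→2: 2[part,t=2,q]
e16 deliver 2→0: ·
e17 deliver 0→1: ·
e18 deliver 1→0: ·
e19 propose(0,'q'): 0[coor,t=4,q]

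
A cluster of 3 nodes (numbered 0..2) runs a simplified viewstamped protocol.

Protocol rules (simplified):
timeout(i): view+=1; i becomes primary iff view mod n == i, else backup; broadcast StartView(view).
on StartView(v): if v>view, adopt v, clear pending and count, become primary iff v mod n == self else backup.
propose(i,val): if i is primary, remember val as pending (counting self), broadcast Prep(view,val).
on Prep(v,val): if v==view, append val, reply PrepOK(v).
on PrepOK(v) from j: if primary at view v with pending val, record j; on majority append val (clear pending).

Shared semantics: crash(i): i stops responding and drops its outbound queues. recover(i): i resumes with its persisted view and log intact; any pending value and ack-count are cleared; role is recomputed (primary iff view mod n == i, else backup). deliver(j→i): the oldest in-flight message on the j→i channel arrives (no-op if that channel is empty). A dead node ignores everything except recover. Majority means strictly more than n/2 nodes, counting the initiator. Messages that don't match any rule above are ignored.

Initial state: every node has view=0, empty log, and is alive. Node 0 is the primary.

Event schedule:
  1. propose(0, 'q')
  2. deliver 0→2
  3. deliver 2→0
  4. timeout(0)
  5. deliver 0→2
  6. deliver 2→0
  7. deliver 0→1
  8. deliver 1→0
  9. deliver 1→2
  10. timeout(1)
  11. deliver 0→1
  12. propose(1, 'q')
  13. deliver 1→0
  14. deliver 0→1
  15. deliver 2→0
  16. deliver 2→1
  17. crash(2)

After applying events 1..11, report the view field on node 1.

step 1 propose(0,'q'): —
step 2 deliver 0→2: 2={back,v=0,log=q}
step 3 deliver 2→0: 0={prim,v=0,log=q}
step 4 timeout(0): 0={back,v=1,log=q}
step 5 deliver 0→2: 2={back,v=1,log=q}
step 6 deliver 2→0: —
step 7 deliver 0→1: 1={back,v=0,log=q}
step 8 deliver 1→0: —
step 9 deliver 1→2: —
step 10 timeout(1): 1={prim,v=1,log=q}
step 11 deliver 0→1: —

1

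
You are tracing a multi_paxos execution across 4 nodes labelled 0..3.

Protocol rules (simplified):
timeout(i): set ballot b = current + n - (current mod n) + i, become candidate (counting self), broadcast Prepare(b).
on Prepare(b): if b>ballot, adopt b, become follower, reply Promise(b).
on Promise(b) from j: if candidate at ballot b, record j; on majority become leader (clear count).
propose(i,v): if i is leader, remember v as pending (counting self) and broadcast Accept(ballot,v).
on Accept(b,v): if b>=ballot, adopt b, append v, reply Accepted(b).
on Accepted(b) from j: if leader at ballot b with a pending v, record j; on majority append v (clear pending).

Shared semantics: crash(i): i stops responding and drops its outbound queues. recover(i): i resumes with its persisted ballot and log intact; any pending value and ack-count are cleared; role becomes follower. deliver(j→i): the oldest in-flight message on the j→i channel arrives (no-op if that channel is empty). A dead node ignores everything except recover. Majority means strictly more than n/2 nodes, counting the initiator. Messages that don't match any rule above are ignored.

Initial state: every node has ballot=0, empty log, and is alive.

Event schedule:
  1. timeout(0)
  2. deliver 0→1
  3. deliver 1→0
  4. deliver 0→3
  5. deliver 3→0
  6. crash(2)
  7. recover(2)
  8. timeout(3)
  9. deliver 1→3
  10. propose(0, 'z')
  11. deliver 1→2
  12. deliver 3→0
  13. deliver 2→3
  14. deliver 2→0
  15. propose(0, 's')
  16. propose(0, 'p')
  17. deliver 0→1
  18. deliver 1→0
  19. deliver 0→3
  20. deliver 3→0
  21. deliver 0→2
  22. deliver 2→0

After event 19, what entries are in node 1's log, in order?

z

1. timeout(0):  <0:cand b4 ->
2. deliver 0→1:  <1:foll b4 ->
3. deliver 1→0:  nop
4. deliver 0→3:  <3:foll b4 ->
5. deliver 3→0:  <0:lead b4 ->
6. crash(2):  <2:✗foll b0 ->
7. recover(2):  <2:foll b0 ->
8. timeout(3):  <3:cand b11 ->
9. deliver 1→3:  nop
10. propose(0,'z'):  nop
11. deliver 1→2:  nop
12. deliver 3→0:  <0:foll b11 ->
13. deliver 2→3:  nop
14. deliver 2→0:  nop
15. propose(0,'s'):  nop
16. propose(0,'p'):  nop
17. deliver 0→1:  <1:foll b4 z>
18. deliver 1→0:  nop
19. deliver 0→3:  nop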